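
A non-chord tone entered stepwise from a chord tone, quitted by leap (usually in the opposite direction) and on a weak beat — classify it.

Escape tone.

Approach: by step. Departure: by leap. Metric position: weak.
Step in, leap out, from a weak position — an escape tone (échappée). (It is the mirror image of the appoggiatura, which leaps in and steps out on a strong beat.)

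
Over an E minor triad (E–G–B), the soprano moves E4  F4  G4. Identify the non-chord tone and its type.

F4 is a passing tone.

The harmony at that moment is E minor triad (E, G, B); F4 is not a chord tone.
It is approached by step up from E4 and left by step up to G4.
Step in, step out in the same direction — a passing tone.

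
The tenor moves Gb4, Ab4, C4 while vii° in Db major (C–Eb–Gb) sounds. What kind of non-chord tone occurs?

The harmony at that moment is C diminished triad (C, Eb, Gb); Ab4 is not a chord tone.
It is approached by step up from Gb4 and left by leap down to C4.
Step in, leap out — an escape tone.

Ab4 is an escape tone.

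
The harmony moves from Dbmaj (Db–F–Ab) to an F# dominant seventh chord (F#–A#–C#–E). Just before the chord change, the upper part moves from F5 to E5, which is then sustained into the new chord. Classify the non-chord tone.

The harmony at that moment is Db major triad (Db, F, Ab); E5 is not a chord tone.
It is approached by step down from F5 and then sustained as the same pitch into the next harmony.
Arriving early and becoming a chord tone when the harmony changes — an anticipation.

E5 is an anticipation.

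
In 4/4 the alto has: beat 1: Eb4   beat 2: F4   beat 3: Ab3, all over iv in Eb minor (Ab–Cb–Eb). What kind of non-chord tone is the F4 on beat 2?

Escape tone.

The harmony at that moment is Ab minor triad (Ab, Cb, Eb); F4 is not a chord tone.
It is approached by step up from Eb4 and left by leap down to Ab3.
Step in, leap out, on a weak beat — an escape tone.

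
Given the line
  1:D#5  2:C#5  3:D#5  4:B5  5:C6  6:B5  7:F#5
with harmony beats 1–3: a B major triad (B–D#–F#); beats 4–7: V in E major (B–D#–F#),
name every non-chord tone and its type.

C#5 (beat 2) — neighbor tone; C6 (beat 5) — neighbor tone.

The harmony at that moment is B major triad (B, D#, F#); C#5 is not a chord tone.
It is approached by step down from D#5 and left by step up to D#5.
Step away and step back to the same note — a neighbor tone (lower neighbor).
The harmony at that moment is B major triad (B, D#, F#); C6 is not a chord tone.
It is approached by step up from B5 and left by step down to B5.
Step away and step back to the same note — a neighbor tone (upper neighbor).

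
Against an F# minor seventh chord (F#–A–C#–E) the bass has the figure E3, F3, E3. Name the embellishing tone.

The harmony at that moment is F# minor seventh chord (F#, A, C#, E); F3 is not a chord tone.
It is approached by step up from E3 and left by step down to E3.
Step away and step back to the same note — a neighbor tone (upper neighbor).

F3 is a neighbor tone.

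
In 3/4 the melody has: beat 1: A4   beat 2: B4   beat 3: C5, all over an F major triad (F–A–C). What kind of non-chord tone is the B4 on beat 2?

Passing tone.

The harmony at that moment is F major triad (F, A, C); B4 is not a chord tone.
It is approached by step up from A4 and left by step up to C5.
Step in, step out in the same direction — a passing tone.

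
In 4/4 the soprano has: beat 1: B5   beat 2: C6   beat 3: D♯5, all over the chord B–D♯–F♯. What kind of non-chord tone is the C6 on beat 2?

The harmony at that moment is B major triad (B, D♯, F♯); C6 is not a chord tone.
It is approached by step up from B5 and left by leap down to D♯5.
Step in, leap out, on a weak beat — an escape tone.

Escape tone.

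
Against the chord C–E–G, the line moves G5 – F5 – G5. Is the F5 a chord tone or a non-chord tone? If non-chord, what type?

The harmony at that moment is C major triad (C, E, G); F5 is not a chord tone.
It is approached by step down from G5 and left by step up to G5.
Step away and step back to the same note — a neighbor tone (lower neighbor).

Non-chord tone — a neighbor tone.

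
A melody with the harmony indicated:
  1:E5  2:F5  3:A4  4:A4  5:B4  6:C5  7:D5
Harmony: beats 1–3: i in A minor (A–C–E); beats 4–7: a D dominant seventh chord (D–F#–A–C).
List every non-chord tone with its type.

F5 (beat 2) — escape tone; B4 (beat 5) — passing tone.

The harmony at that moment is A minor triad (A, C, E); F5 is not a chord tone.
It is approached by step up from E5 and left by leap down to A4.
Step in, leap out — an escape tone.
The harmony at that moment is D dominant seventh chord (D, F#, A, C); B4 is not a chord tone.
It is approached by step up from A4 and left by step up to C5.
Step in, step out in the same direction — a passing tone.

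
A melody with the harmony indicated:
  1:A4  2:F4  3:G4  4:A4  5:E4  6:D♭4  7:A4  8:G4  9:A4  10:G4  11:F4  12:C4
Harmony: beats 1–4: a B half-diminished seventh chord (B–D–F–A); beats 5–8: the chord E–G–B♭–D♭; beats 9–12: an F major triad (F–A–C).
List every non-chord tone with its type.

The harmony at that moment is B half-diminished seventh chord (B, D, F, A); G4 is not a chord tone.
It is approached by step up from F4 and left by step up to A4.
Step in, step out in the same direction — a passing tone.
The harmony at that moment is E diminished seventh chord (E, G, B♭, D♭); A4 is not a chord tone.
It is approached by leap up from D♭4 and left by step down to G4.
Leap in, step out — an appoggiatura.
The harmony at that moment is F major triad (F, A, C); G4 is not a chord tone.
It is approached by step down from A4 and left by step down to F4.
Step in, step out in the same direction — a passing tone.

G4 (beat 3) — passing tone; A4 (beat 7) — appoggiatura; G4 (beat 10) — passing tone.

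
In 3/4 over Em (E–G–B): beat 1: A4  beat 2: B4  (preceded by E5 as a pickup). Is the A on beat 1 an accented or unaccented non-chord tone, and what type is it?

Accented appoggiatura.

The harmony at that moment is E minor triad (E, G, B); A4 is not a chord tone.
It is approached by leap down from E5 and left by step up to B4.
Leap in, step out — an appoggiatura.
It falls on the downbeat, so it is accented.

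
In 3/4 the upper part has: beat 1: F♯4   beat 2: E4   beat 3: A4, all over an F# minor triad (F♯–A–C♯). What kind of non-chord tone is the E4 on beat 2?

Escape tone.

The harmony at that moment is F♯ minor triad (F♯, A, C♯); E4 is not a chord tone.
It is approached by step down from F♯4 and left by leap up to A4.
Step in, leap out, on a weak beat — an escape tone.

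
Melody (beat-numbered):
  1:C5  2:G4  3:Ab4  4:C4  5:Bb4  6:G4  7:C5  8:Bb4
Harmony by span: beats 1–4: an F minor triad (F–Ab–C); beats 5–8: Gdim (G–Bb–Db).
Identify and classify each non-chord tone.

G4 (beat 2) — appoggiatura; C5 (beat 7) — appoggiatura.

The harmony at that moment is F minor triad (F, Ab, C); G4 is not a chord tone.
It is approached by leap down from C5 and left by step up to Ab4.
Leap in, step out — an appoggiatura.
The harmony at that moment is G diminished triad (G, Bb, Db); C5 is not a chord tone.
It is approached by leap up from G4 and left by step down to Bb4.
Leap in, step out — an appoggiatura.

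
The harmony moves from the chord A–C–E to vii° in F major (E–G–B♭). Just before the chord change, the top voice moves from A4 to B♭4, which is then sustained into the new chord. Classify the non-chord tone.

B♭4 is an anticipation.

The harmony at that moment is A minor triad (A, C, E); B♭4 is not a chord tone.
It is approached by step up from A4 and then sustained as the same pitch into the next harmony.
Arriving early and becoming a chord tone when the harmony changes — an anticipation.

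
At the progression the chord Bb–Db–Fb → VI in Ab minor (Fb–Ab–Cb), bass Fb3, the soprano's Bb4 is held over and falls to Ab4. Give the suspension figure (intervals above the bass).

At the second chord the bass is Fb3. The suspended Bb4 lies a fourth above the bass; after resolving down by step to Ab4, the interval above the bass becomes a third.
Suspension figures are named by those two intervals: 4–3.

4–3 suspension.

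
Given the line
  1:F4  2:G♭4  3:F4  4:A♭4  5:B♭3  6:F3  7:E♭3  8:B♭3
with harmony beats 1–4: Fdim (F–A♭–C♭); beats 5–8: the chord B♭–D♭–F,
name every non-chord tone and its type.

G♭4 (beat 2) — neighbor tone; E♭3 (beat 7) — escape tone.

The harmony at that moment is F diminished triad (F, A♭, C♭); G♭4 is not a chord tone.
It is approached by step up from F4 and left by step down to F4.
Step away and step back to the same note — a neighbor tone (upper neighbor).
The harmony at that moment is B♭ minor triad (B♭, D♭, F); E♭3 is not a chord tone.
It is approached by step down from F3 and left by leap up to B♭3.
Step in, leap out — an escape tone.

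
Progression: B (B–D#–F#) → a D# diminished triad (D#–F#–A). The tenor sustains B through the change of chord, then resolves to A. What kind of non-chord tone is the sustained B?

The harmony at that moment is D# diminished triad (D#, F#, A); B is not a chord tone.
It is held over (the same pitch as the preceding B) and left by step down to A.
Held over from the previous chord and resolving down by step — a suspension.

B is a suspension.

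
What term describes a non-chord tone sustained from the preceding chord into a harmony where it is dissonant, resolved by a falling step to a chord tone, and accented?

Approach: by preparation — the pitch is first a chord tone, then held (tied or repeated) while the harmony changes under it. Departure: down by step. Metric position: strong.
A prepared dissonance that resolves downward by step — a suspension. (The same figure resolving upward would be a retardation.)

Suspension.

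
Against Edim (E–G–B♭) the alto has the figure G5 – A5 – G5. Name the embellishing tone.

A5 is a neighbor tone.

The harmony at that moment is E diminished triad (E, G, B♭); A5 is not a chord tone.
It is approached by step up from G5 and left by step down to G5.
Step away and step back to the same note — a neighbor tone (upper neighbor).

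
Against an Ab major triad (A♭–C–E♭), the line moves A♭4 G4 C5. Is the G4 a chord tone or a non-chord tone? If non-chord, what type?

The harmony at that moment is A♭ major triad (A♭, C, E♭); G4 is not a chord tone.
It is approached by step down from A♭4 and left by leap up to C5.
Step in, leap out — an escape tone.

Non-chord tone — an escape tone.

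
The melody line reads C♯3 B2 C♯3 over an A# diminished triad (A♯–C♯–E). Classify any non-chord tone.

B2 is a neighbor tone.

The harmony at that moment is A♯ diminished triad (A♯, C♯, E); B2 is not a chord tone.
It is approached by step down from C♯3 and left by step up to C♯3.
Step away and step back to the same note — a neighbor tone (lower neighbor).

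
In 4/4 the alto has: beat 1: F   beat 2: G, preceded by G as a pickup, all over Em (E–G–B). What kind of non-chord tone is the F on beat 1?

The harmony at that moment is E minor triad (E, G, B); F is not a chord tone.
It is approached by step down from G and left by step up to G.
Step away and step back to the same note — a neighbor tone (lower neighbor).

Lower neighbor tone.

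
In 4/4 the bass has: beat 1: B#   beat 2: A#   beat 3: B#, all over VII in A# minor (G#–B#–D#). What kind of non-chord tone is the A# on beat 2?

The harmony at that moment is G# major triad (G#, B#, D#); A# is not a chord tone.
It is approached by step down from B# and left by step up to B#.
Step away and step back to the same note — a neighbor tone (lower neighbor).

Lower neighbor tone.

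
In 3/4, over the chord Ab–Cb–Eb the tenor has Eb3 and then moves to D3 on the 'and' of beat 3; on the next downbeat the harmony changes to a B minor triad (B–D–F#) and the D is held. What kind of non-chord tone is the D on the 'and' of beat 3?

The harmony at that moment is Ab minor triad (Ab, Cb, Eb); D3 is not a chord tone.
It is approached by step down from Eb3 and then sustained as the same pitch into the next harmony.
Arriving early and becoming a chord tone when the harmony changes — an anticipation.

Anticipation.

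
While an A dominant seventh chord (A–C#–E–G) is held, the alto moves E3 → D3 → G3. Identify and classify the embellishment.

D3 is an escape tone.

The harmony at that moment is A dominant seventh chord (A, C#, E, G); D3 is not a chord tone.
It is approached by step down from E3 and left by leap up to G3.
Step in, leap out — an escape tone.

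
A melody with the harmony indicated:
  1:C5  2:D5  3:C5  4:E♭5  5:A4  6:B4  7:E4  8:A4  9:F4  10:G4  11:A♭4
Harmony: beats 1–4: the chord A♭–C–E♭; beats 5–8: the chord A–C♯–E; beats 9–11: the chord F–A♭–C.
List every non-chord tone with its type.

D5 (beat 2) — neighbor tone; B4 (beat 6) — escape tone; G4 (beat 10) — passing tone.

The harmony at that moment is A♭ major triad (A♭, C, E♭); D5 is not a chord tone.
It is approached by step up from C5 and left by step down to C5.
Step away and step back to the same note — a neighbor tone (upper neighbor).
The harmony at that moment is A major triad (A, C♯, E); B4 is not a chord tone.
It is approached by step up from A4 and left by leap down to E4.
Step in, leap out — an escape tone.
The harmony at that moment is F minor triad (F, A♭, C); G4 is not a chord tone.
It is approached by step up from F4 and left by step up to A♭4.
Step in, step out in the same direction — a passing tone.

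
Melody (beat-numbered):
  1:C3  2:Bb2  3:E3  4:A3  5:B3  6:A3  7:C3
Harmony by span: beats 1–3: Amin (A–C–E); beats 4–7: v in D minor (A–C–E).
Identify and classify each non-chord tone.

The harmony at that moment is A minor triad (A, C, E); Bb2 is not a chord tone.
It is approached by step down from C3 and left by leap up to E3.
Step in, leap out — an escape tone.
The harmony at that moment is A minor triad (A, C, E); B3 is not a chord tone.
It is approached by step up from A3 and left by step down to A3.
Step away and step back to the same note — a neighbor tone (upper neighbor).

Bb2 (beat 2) — escape tone; B3 (beat 5) — neighbor tone.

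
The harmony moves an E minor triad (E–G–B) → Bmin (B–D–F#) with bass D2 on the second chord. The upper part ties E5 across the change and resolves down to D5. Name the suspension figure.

At the second chord the bass is D2. The suspended E5 lies a ninth above the bass; after resolving down by step to D5, the interval above the bass becomes an octave.
Suspension figures are named by those two intervals: 9–8.

9–8 suspension.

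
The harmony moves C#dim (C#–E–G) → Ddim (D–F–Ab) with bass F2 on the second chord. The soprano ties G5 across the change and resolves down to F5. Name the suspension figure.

At the second chord the bass is F2. The suspended G5 lies a ninth above the bass; after resolving down by step to F5, the interval above the bass becomes an octave.
Suspension figures are named by those two intervals: 9–8.

9–8 suspension.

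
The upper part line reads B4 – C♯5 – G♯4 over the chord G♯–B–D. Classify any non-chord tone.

C♯5 is an escape tone.

The harmony at that moment is G♯ diminished triad (G♯, B, D); C♯5 is not a chord tone.
It is approached by step up from B4 and left by leap down to G♯4.
Step in, leap out — an escape tone.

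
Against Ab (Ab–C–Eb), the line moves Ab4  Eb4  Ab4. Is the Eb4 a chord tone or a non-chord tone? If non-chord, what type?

Chord tone (the fifth of Ab major triad).

Ab major triad contains Ab, C, Eb; Eb is the fifth, so it is a chord tone.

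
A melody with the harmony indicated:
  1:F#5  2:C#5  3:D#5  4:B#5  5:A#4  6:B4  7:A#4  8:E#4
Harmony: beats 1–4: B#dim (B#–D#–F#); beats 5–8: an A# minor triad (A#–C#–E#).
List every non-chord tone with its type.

The harmony at that moment is B# diminished triad (B#, D#, F#); C#5 is not a chord tone.
It is approached by leap down from F#5 and left by step up to D#5.
Leap in, step out — an appoggiatura.
The harmony at that moment is A# minor triad (A#, C#, E#); B4 is not a chord tone.
It is approached by step up from A#4 and left by step down to A#4.
Step away and step back to the same note — a neighbor tone (upper neighbor).

C#5 (beat 2) — appoggiatura; B4 (beat 6) — neighbor tone.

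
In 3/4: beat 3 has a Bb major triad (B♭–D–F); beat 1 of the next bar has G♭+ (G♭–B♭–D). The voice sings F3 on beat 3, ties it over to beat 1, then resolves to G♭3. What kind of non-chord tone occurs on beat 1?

The harmony at that moment is G♭ augmented triad (G♭, B♭, D); F3 is not a chord tone.
It is held over (the same pitch as the preceding F3) and left by step up to G♭3.
Held over from the previous chord and resolving up by step — a retardation.

Retardation.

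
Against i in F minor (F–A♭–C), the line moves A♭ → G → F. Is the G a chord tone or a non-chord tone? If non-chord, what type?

The harmony at that moment is F minor triad (F, A♭, C); G is not a chord tone.
It is approached by step down from A♭ and left by step down to F.
Step in, step out in the same direction — a passing tone.

Non-chord tone — a passing tone.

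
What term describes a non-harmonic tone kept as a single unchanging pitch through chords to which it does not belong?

Approach: none. Departure: none — a single pitch is sustained while the chords change around it, passing through harmonies that do not contain it.
No melodic motion at all; the dissonance is created entirely by the moving harmonies against the stationary note — a pedal tone (pedal point).

Pedal tone.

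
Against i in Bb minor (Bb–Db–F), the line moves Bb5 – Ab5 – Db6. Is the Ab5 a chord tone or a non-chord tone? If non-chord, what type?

Non-chord tone — an escape tone.

The harmony at that moment is Bb minor triad (Bb, Db, F); Ab5 is not a chord tone.
It is approached by step down from Bb5 and left by leap up to Db6.
Step in, leap out — an escape tone.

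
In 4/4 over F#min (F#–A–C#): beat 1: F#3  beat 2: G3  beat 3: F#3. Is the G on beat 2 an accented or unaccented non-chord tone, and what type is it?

The harmony at that moment is F# minor triad (F#, A, C#); G3 is not a chord tone.
It is approached by step up from F#3 and left by step down to F#3.
Step away and step back to the same note — a neighbor tone (upper neighbor).
It falls on a weak beat, so it is unaccented.

Unaccented neighbor tone.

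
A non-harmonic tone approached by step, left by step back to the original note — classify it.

Approach: by step. Departure: by step in the opposite direction, back to the starting pitch.
Stepwise on both sides but reversing to return to the same chord tone — a neighbor tone. (Had it continued onward in the same direction it would be a passing tone instead.)

Neighbor tone.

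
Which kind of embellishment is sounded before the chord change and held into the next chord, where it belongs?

Anticipation.

Approach: ahead of the chord change (typically by step), so it is dissonant against the current harmony. Departure: none — the same pitch is restated or held and is a chord tone of the new harmony.
Dissonant first, consonant once the harmony catches up: the note simply arrives early — an anticipation. (The reverse timing, consonant first and dissonant after the change, would be a suspension or retardation.)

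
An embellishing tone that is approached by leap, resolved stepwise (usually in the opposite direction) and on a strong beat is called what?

Approach: by leap. Departure: by step. Metric position: strong.
Leap in, step out, in a metrically strong position — an appoggiatura. (It is the mirror image of the escape tone, which steps in and leaps out from a weak position.)

Appoggiatura.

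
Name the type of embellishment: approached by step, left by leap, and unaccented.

Approach: by step. Departure: by leap. Metric position: weak.
Step in, leap out, from a weak position — an escape tone (échappée). (It is the mirror image of the appoggiatura, which leaps in and steps out on a strong beat.)

Escape tone.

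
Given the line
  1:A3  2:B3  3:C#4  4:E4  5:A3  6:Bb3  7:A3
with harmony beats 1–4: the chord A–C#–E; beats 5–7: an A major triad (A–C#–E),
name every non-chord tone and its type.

B3 (beat 2) — passing tone; Bb3 (beat 6) — neighbor tone.

The harmony at that moment is A major triad (A, C#, E); B3 is not a chord tone.
It is approached by step up from A3 and left by step up to C#4.
Step in, step out in the same direction — a passing tone.
The harmony at that moment is A major triad (A, C#, E); Bb3 is not a chord tone.
It is approached by step up from A3 and left by step down to A3.
Step away and step back to the same note — a neighbor tone (upper neighbor).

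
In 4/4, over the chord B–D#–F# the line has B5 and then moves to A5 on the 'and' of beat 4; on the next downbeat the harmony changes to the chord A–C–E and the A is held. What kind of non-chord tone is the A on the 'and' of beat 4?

The harmony at that moment is B major triad (B, D#, F#); A5 is not a chord tone.
It is approached by step down from B5 and then sustained as the same pitch into the next harmony.
Arriving early and becoming a chord tone when the harmony changes — an anticipation.

Anticipation.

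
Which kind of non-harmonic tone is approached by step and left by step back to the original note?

Approach: by step. Departure: by step in the opposite direction, back to the starting pitch.
Stepwise on both sides but reversing to return to the same chord tone — a neighbor tone. (Had it continued onward in the same direction it would be a passing tone instead.)

Neighbor tone.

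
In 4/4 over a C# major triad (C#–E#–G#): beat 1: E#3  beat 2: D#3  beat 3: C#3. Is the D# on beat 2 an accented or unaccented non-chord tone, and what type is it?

Unaccented passing tone.

The harmony at that moment is C# major triad (C#, E#, G#); D#3 is not a chord tone.
It is approached by step down from E#3 and left by step down to C#3.
Step in, step out in the same direction — a passing tone.
It falls on a weak beat, so it is unaccented.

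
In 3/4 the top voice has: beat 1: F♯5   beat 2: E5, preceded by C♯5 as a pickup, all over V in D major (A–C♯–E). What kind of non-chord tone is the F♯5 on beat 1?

Appoggiatura.

The harmony at that moment is A major triad (A, C♯, E); F♯5 is not a chord tone.
It is approached by leap up from C♯5 and left by step down to E5.
Leap in, step out, metrically accented — an appoggiatura.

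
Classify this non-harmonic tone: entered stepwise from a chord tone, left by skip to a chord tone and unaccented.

Escape tone.

Approach: by step. Departure: by leap. Metric position: weak.
Step in, leap out, from a weak position — an escape tone (échappée). (It is the mirror image of the appoggiatura, which leaps in and steps out on a strong beat.)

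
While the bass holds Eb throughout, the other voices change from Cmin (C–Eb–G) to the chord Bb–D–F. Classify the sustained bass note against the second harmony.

Pedal tone (pedal point).

The harmony at that moment is Bb major triad (Bb, D, F); Eb is not a chord tone.
It is held over (the same pitch as the preceding Eb) and then sustained as the same pitch into the next harmony.
Sustained through a change of harmony — a pedal tone.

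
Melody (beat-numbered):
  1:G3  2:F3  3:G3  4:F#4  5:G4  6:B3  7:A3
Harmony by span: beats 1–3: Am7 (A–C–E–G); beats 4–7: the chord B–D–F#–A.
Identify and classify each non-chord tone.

F3 (beat 2) — neighbor tone; G4 (beat 5) — escape tone.

The harmony at that moment is A minor seventh chord (A, C, E, G); F3 is not a chord tone.
It is approached by step down from G3 and left by step up to G3.
Step away and step back to the same note — a neighbor tone (lower neighbor).
The harmony at that moment is B minor seventh chord (B, D, F#, A); G4 is not a chord tone.
It is approached by step up from F#4 and left by leap down to B3.
Step in, leap out — an escape tone.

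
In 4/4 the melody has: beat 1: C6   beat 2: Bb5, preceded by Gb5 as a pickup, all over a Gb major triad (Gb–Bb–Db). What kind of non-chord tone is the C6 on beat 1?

The harmony at that moment is Gb major triad (Gb, Bb, Db); C6 is not a chord tone.
It is approached by leap up from Gb5 and left by step down to Bb5.
Leap in, step out, metrically accented — an appoggiatura.

Appoggiatura.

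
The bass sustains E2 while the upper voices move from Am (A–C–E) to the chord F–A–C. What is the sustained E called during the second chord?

The harmony at that moment is F major triad (F, A, C); E2 is not a chord tone.
It is held over (the same pitch as the preceding E2) and then sustained as the same pitch into the next harmony.
Sustained through a change of harmony — a pedal tone.

Pedal tone (pedal point).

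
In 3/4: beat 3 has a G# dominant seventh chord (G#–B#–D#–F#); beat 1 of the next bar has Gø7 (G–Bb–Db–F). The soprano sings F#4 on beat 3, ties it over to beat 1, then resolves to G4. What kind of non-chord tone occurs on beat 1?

The harmony at that moment is G half-diminished seventh chord (G, Bb, Db, F); F#4 is not a chord tone.
It is held over (the same pitch as the preceding F#4) and left by step up to G4.
Held over from the previous chord and resolving up by step — a retardation.

Retardation.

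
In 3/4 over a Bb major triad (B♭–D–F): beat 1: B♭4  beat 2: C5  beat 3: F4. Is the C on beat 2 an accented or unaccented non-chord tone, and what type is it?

Unaccented escape tone.

The harmony at that moment is B♭ major triad (B♭, D, F); C5 is not a chord tone.
It is approached by step up from B♭4 and left by leap down to F4.
Step in, leap out — an escape tone.
It falls on a weak beat, so it is unaccented.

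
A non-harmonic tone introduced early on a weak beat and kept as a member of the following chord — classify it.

Anticipation.

Approach: ahead of the chord change (typically by step), so it is dissonant against the current harmony. Departure: none — the same pitch is restated or held and is a chord tone of the new harmony.
Dissonant first, consonant once the harmony catches up: the note simply arrives early — an anticipation. (The reverse timing, consonant first and dissonant after the change, would be a suspension or retardation.)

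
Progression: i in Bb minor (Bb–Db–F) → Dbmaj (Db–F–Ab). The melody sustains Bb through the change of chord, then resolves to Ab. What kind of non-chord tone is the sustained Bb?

The harmony at that moment is Db major triad (Db, F, Ab); Bb is not a chord tone.
It is held over (the same pitch as the preceding Bb) and left by step down to Ab.
Held over from the previous chord and resolving down by step — a suspension.

Bb is a suspension.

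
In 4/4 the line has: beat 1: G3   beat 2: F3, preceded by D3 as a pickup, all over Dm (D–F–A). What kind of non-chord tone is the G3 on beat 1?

The harmony at that moment is D minor triad (D, F, A); G3 is not a chord tone.
It is approached by leap up from D3 and left by step down to F3.
Leap in, step out, metrically accented — an appoggiatura.

Appoggiatura.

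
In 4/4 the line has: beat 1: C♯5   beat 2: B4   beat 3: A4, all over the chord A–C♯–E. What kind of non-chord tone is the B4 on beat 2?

The harmony at that moment is A major triad (A, C♯, E); B4 is not a chord tone.
It is approached by step down from C♯5 and left by step down to A4.
Step in, step out in the same direction — a passing tone.

Passing tone.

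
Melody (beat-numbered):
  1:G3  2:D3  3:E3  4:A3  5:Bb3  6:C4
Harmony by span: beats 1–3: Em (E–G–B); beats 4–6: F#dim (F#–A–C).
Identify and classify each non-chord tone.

D3 (beat 2) — appoggiatura; Bb3 (beat 5) — passing tone.

The harmony at that moment is E minor triad (E, G, B); D3 is not a chord tone.
It is approached by leap down from G3 and left by step up to E3.
Leap in, step out — an appoggiatura.
The harmony at that moment is F# diminished triad (F#, A, C); Bb3 is not a chord tone.
It is approached by step up from A3 and left by step up to C4.
Step in, step out in the same direction — a passing tone.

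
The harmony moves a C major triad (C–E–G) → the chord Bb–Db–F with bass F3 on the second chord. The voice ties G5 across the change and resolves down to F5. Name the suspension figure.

At the second chord the bass is F3. The suspended G5 lies a ninth above the bass; after resolving down by step to F5, the interval above the bass becomes an octave.
Suspension figures are named by those two intervals: 9–8.

9–8 suspension.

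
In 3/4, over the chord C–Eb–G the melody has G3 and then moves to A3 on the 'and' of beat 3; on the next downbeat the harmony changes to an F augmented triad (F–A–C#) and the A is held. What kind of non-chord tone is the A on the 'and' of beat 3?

Anticipation.

The harmony at that moment is C minor triad (C, Eb, G); A3 is not a chord tone.
It is approached by step up from G3 and then sustained as the same pitch into the next harmony.
Arriving early and becoming a chord tone when the harmony changes — an anticipation.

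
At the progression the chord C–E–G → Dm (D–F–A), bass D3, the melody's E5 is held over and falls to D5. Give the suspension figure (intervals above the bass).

At the second chord the bass is D3. The suspended E5 lies a ninth above the bass; after resolving down by step to D5, the interval above the bass becomes an octave.
Suspension figures are named by those two intervals: 9–8.

9–8 suspension.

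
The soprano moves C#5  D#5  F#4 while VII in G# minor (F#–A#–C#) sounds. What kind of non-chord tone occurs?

The harmony at that moment is F# major triad (F#, A#, C#); D#5 is not a chord tone.
It is approached by step up from C#5 and left by leap down to F#4.
Step in, leap out — an escape tone.

D#5 is an escape tone.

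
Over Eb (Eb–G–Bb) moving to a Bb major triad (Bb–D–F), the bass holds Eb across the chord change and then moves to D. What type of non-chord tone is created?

The harmony at that moment is Bb major triad (Bb, D, F); Eb is not a chord tone.
It is held over (the same pitch as the preceding Eb) and left by step down to D.
Held over from the previous chord and resolving down by step — a suspension.

Eb is a suspension.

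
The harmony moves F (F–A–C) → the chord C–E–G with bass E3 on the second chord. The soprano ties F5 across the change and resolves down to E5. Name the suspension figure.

9–8 suspension.

At the second chord the bass is E3. The suspended F5 lies a ninth above the bass; after resolving down by step to E5, the interval above the bass becomes an octave.
Suspension figures are named by those two intervals: 9–8.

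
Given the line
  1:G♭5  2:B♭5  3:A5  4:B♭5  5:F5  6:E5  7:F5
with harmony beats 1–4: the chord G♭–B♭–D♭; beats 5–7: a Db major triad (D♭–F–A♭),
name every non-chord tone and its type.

A5 (beat 3) — neighbor tone; E5 (beat 6) — neighbor tone.

The harmony at that moment is G♭ major triad (G♭, B♭, D♭); A5 is not a chord tone.
It is approached by step down from B♭5 and left by step up to B♭5.
Step away and step back to the same note — a neighbor tone (lower neighbor).
The harmony at that moment is D♭ major triad (D♭, F, A♭); E5 is not a chord tone.
It is approached by step down from F5 and left by step up to F5.
Step away and step back to the same note — a neighbor tone (lower neighbor).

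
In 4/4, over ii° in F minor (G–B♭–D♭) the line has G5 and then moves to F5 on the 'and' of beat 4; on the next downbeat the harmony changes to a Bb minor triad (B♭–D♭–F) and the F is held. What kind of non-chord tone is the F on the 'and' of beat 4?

The harmony at that moment is G diminished triad (G, B♭, D♭); F5 is not a chord tone.
It is approached by step down from G5 and then sustained as the same pitch into the next harmony.
Arriving early and becoming a chord tone when the harmony changes — an anticipation.

Anticipation.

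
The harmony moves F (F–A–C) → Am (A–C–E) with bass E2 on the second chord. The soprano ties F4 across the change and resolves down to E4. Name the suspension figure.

9–8 suspension.

At the second chord the bass is E2. The suspended F4 lies a ninth above the bass; after resolving down by step to E4, the interval above the bass becomes an octave.
Suspension figures are named by those two intervals: 9–8.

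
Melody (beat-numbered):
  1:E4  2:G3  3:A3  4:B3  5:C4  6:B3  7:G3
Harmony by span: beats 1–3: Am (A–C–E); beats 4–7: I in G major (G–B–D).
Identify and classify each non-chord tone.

G3 (beat 2) — appoggiatura; C4 (beat 5) — neighbor tone.

The harmony at that moment is A minor triad (A, C, E); G3 is not a chord tone.
It is approached by leap down from E4 and left by step up to A3.
Leap in, step out — an appoggiatura.
The harmony at that moment is G major triad (G, B, D); C4 is not a chord tone.
It is approached by step up from B3 and left by step down to B3.
Step away and step back to the same note — a neighbor tone (upper neighbor).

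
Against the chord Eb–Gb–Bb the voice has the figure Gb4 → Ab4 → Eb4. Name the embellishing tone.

Ab4 is an escape tone.

The harmony at that moment is Eb minor triad (Eb, Gb, Bb); Ab4 is not a chord tone.
It is approached by step up from Gb4 and left by leap down to Eb4.
Step in, leap out — an escape tone.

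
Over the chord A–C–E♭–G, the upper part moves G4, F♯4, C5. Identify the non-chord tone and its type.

The harmony at that moment is A half-diminished seventh chord (A, C, E♭, G); F♯4 is not a chord tone.
It is approached by step down from G4 and left by leap up to C5.
Step in, leap out — an escape tone.

F♯4 is an escape tone.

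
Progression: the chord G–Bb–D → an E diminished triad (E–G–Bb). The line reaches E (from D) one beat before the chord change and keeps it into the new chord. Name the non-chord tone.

E is an anticipation.

The harmony at that moment is G minor triad (G, Bb, D); E is not a chord tone.
It is approached by step up from D and then sustained as the same pitch into the next harmony.
Arriving early and becoming a chord tone when the harmony changes — an anticipation.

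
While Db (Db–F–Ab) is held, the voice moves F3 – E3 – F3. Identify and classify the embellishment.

The harmony at that moment is Db major triad (Db, F, Ab); E3 is not a chord tone.
It is approached by step down from F3 and left by step up to F3.
Step away and step back to the same note — a neighbor tone (lower neighbor).

E3 is a neighbor tone.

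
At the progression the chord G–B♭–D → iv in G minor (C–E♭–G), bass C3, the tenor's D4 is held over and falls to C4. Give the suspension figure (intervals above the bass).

At the second chord the bass is C3. The suspended D4 lies a ninth above the bass; after resolving down by step to C4, the interval above the bass becomes an octave.
Suspension figures are named by those two intervals: 9–8.

9–8 suspension.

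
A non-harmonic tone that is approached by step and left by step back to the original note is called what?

Neighbor tone.

Approach: by step. Departure: by step in the opposite direction, back to the starting pitch.
Stepwise on both sides but reversing to return to the same chord tone — a neighbor tone. (Had it continued onward in the same direction it would be a passing tone instead.)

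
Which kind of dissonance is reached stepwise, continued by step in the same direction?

Passing tone.

Approach: by step. Departure: by step, continuing in the same direction.
Stepwise on both sides with no change of direction means the note fills in the space between two different chord tones — a passing tone. (Had it turned back to its starting note it would be a neighbor tone instead.)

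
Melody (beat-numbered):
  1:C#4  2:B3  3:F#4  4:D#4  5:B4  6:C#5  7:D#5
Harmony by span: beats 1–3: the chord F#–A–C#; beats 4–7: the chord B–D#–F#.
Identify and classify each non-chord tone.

The harmony at that moment is F# minor triad (F#, A, C#); B3 is not a chord tone.
It is approached by step down from C#4 and left by leap up to F#4.
Step in, leap out — an escape tone.
The harmony at that moment is B major triad (B, D#, F#); C#5 is not a chord tone.
It is approached by step up from B4 and left by step up to D#5.
Step in, step out in the same direction — a passing tone.

B3 (beat 2) — escape tone; C#5 (beat 6) — passing tone.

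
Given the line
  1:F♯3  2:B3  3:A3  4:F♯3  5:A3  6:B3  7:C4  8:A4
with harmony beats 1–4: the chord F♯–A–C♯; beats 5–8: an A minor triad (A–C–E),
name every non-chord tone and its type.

The harmony at that moment is F♯ minor triad (F♯, A, C♯); B3 is not a chord tone.
It is approached by leap up from F♯3 and left by step down to A3.
Leap in, step out — an appoggiatura.
The harmony at that moment is A minor triad (A, C, E); B3 is not a chord tone.
It is approached by step up from A3 and left by step up to C4.
Step in, step out in the same direction — a passing tone.

B3 (beat 2) — appoggiatura; B3 (beat 6) — passing tone.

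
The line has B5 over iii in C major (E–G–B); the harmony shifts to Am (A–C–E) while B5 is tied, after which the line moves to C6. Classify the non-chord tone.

B5 is a retardation.

The harmony at that moment is A minor triad (A, C, E); B5 is not a chord tone.
It is held over (the same pitch as the preceding B5) and left by step up to C6.
Held over from the previous chord and resolving up by step — a retardation.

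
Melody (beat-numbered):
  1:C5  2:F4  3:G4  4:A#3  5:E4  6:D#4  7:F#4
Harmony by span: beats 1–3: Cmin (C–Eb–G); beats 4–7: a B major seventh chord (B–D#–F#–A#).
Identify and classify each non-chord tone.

The harmony at that moment is C minor triad (C, Eb, G); F4 is not a chord tone.
It is approached by leap down from C5 and left by step up to G4.
Leap in, step out — an appoggiatura.
The harmony at that moment is B major seventh chord (B, D#, F#, A#); E4 is not a chord tone.
It is approached by leap up from A#3 and left by step down to D#4.
Leap in, step out — an appoggiatura.

F4 (beat 2) — appoggiatura; E4 (beat 5) — appoggiatura.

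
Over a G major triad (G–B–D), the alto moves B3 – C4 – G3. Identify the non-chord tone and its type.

C4 is an escape tone.

The harmony at that moment is G major triad (G, B, D); C4 is not a chord tone.
It is approached by step up from B3 and left by leap down to G3.
Step in, leap out — an escape tone.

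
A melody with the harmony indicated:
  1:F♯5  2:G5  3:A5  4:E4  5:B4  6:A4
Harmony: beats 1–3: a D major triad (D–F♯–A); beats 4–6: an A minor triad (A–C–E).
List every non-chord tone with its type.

G5 (beat 2) — passing tone; B4 (beat 5) — appoggiatura.

The harmony at that moment is D major triad (D, F♯, A); G5 is not a chord tone.
It is approached by step up from F♯5 and left by step up to A5.
Step in, step out in the same direction — a passing tone.
The harmony at that moment is A minor triad (A, C, E); B4 is not a chord tone.
It is approached by leap up from E4 and left by step down to A4.
Leap in, step out — an appoggiatura.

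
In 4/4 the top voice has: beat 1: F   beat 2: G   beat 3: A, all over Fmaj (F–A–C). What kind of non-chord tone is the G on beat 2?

Passing tone.

The harmony at that moment is F major triad (F, A, C); G is not a chord tone.
It is approached by step up from F and left by step up to A.
Step in, step out in the same direction — a passing tone.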